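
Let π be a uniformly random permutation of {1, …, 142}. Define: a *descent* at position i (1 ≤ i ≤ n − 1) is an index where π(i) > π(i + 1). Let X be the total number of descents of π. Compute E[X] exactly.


Write X = Σ X_I over i = 1, …, 141, with X_I the indicator of one descent.
There are 141 indicators.
For each fixed i, the pair (π(i), π(i+1)) is a uniformly random ordered pair of distinct values from {1, …, 142}; by symmetry P[π(i) > π(i+1)] = 1/2.
By linearity: E[X] = 141 · (1/2) = (142 − 1) · (1/2) = 141/2 ≈ 70.500.

E[X] = 141/2 = 70.500.


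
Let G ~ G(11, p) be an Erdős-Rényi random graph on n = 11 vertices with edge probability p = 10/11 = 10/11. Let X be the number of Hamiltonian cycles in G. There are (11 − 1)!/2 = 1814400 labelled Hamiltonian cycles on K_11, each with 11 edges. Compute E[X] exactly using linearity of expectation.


K_11 has (11 − 1)!/2 = 1814400 labelled Hamiltonian cycles.
For each such Hamiltonian cycle H, let X_H = 1 if all 11 edges of H are present in G. Then P[X_H = 1] = p^{11} = (10/11)^{11} = 100000000000/285311670611.
Summing the indicators: E[X] = Σ_H E[X_H] = 1814400 · p^{11} = 1814400 · 100000000000/285311670611 = 181440000000000000/285311670611.
Numerically: E[X] ≈ 6.36e+05.

E[X] = 1814400 · (10/11)^{11} = 181440000000000000/285311670611 ≈ 6.36e+05.


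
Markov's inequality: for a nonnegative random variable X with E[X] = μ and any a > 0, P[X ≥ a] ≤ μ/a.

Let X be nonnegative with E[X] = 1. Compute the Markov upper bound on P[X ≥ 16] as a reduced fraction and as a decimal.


μ = E[X] = 1, a = 16.
Markov: P[X ≥ 16] ≤ μ/a = (1)/16 = 1/16.
Numerically: ≈ 0.062.
(Since a = 16 > μ = 1.000, the bound 1/16 is < 1 and informative.)

P[X ≥ 16] ≤ 1/16 ≈ 0.062.


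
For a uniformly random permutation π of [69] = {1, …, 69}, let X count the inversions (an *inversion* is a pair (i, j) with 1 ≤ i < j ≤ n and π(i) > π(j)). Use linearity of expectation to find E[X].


Write X = Σ X_I over the C(69, 2) = 2346 pairs i < j, with X_I the indicator of one inversion.
There are 2346 indicators.
For each fixed pair i < j, the values π(i) and π(j) are two distinct elements of {1, …, 69} in uniformly random order; by symmetry P[π(i) > π(j)] = 1/2.
By linearity: E[X] = 2346 · (1/2) = C(69, 2) · (1/2) = 2346/2 = 1173 ≈ 1173.000000.

E[X] = 1173 = 1173.000000.


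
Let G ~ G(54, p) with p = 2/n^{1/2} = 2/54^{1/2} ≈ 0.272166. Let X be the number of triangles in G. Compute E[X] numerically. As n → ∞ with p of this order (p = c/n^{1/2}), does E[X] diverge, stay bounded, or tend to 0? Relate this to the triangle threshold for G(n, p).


Number of potential triangles: C(54, 3) = 24804.
Each occurs with probability p³ ≈ (0.272166)³ ≈ 2.01604094e-02.
By linearity: E[X] = C(54, 3)·p³ ≈ 24804 · 2.01604094e-02 ≈ 500.058795.
Since α = 1/2 < 1, p = c/n^{1/2} ≫ 1/n is above the triangle threshold p ~ 1/n. Asymptotically E[X] ~ (c³/6)·n^{3(1−α)} = (2³/6)·n^{1.5} → ∞; triangles are abundant w.h.p.

E[X] ≈ 500.058795; in regime p = Θ(1/n^{1/2}) E[X] diverges (above the triangle threshold p ~ 1/n).


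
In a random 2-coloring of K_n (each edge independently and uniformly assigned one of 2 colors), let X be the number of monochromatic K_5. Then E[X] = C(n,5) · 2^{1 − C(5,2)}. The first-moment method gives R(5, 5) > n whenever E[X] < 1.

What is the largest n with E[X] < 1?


We need C(n, 5) · 2^{1 − 10} < 1, i.e. C(n, 5) < 2^{10 − 1} = 512.
Check values of n near the boundary:
  n = 7: C(7, 5) = 21; 21 < 512? YES
  n = 8: C(8, 5) = 56; 56 < 512? YES
  n = 9: C(9, 5) = 126; 126 < 512? YES
  n = 10: C(10, 5) = 252; 252 < 512? YES
  n = 11: C(11, 5) = 462; 462 < 512? YES
  n = 12: C(12, 5) = 792; 792 < 512? NO
  n = 13: C(13, 5) = 1287; 1287 < 512? NO
The largest n with C(n, 5) < 512 is n = 11 (where E[X] = 231/256 ≈ 0.9023). Hence R(5, 5) > 11, i.e. R(5, 5) ≥ 12.

Largest n = 11; hence R(5, 5) > 11.


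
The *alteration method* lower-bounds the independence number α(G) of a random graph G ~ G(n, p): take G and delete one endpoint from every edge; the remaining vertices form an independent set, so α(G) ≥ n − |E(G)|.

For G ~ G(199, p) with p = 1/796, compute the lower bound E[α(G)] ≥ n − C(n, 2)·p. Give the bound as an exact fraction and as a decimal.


E[|E(G)|] = C(199, 2)·p = 19701 · (1/796) = 99/4.
E[α(G)] ≥ n − E[|E(G)|] = 199 − 99/4 = 697/4.
Numerically: ≈ 174.25000.
(This is only a lower bound; the true E[α(G)] may be larger.)

E[α(G)] ≥ 697/4 ≈ 174.25000.


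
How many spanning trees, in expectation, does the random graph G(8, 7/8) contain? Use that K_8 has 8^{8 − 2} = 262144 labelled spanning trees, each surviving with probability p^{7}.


K_8 has 8^{8 − 2} = 262144 labelled spanning trees.
For each such spanning tree H, let X_H = 1 if all 7 edges of H are present in G. Then P[X_H = 1] = p^{7} = (7/8)^{7} = 823543/2097152.
By linearity of expectation: E[X] = Σ_H E[X_H] = 262144 · p^{7} = 262144 · 823543/2097152 = 823543/8.
Numerically: E[X] ≈ 102943.

E[X] = 262144 · (7/8)^{7} = 823543/8 ≈ 102943.


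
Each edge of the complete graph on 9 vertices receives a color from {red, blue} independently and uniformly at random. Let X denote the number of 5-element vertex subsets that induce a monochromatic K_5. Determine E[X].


Let X = Σ_S X_S over the C(9, 5) = 126 subsets S of size 5, where X_S = 1 if the K_5 on S is monochromatic.
For a fixed S, the K_5 on S has C(5, 2) = 10 edges. P[all 10 edges red] = (1/2)^10, and likewise for blue, so P[monochromatic] = 2·(1/2)^10 = 2^{1 − 10} = 1/512.
Summing: E[X] = C(9, 5) · 2^{1 − 10} = 126 · 1/512 = 63/256.
Numerically: E[X] ≈ 0.246094.

E[X] = C(9,5)·2^(1−C(5,2)) = 63/256 ≈ 0.246094.


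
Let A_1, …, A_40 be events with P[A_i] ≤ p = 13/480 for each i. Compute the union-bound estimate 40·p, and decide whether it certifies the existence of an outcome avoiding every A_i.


Union bound: P[∪_{i=1}^{40} A_i] ≤ Σ_i P[A_i] ≤ 40·p = 40·(13/480) = 13/12.
Numerically: 13/12 ≈ 1.08333.
Is 13/12 < 1? NO.
Since the bound 13/12 is ≥ 1, the union bound is uninformative here; it does NOT by itself certify existence.

40·p = 13/12 ≈ 1.08333; existence NOT certified by the union bound.


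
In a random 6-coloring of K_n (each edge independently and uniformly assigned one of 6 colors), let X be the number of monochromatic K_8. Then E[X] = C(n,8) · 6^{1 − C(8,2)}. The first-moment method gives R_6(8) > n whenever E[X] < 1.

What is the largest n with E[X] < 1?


We need C(n, 8) · 6^{1 − 28} < 1, i.e. C(n, 8) < 6^{28 − 1} = 1023490369077469249536.
Check values of n near the boundary:
  n = 1592: C(1592, 8) = 1005480414540892933435; 1005480414540892933435 < 1023490369077469249536? YES
  n = 1593: C(1593, 8) = 1010555394551193970323; 1010555394551193970323 < 1023490369077469249536? YES
  n = 1594: C(1594, 8) = 1015652773590544255167; 1015652773590544255167 < 1023490369077469249536? YES
  n = 1595: C(1595, 8) = 1020772636343363633895; 1020772636343363633895 < 1023490369077469249536? YES
  n = 1596: C(1596, 8) = 1025915067760710553965; 1025915067760710553965 < 1023490369077469249536? NO
The largest n with C(n, 8) < 1023490369077469249536 is n = 1595 (where E[X] = 113419181815929292655/113721152119718805504 ≈ 0.99734). Hence R_6(8) > 1595, i.e. R_6(8) ≥ 1596.

Largest n = 1595; hence R_6(8) > 1595.


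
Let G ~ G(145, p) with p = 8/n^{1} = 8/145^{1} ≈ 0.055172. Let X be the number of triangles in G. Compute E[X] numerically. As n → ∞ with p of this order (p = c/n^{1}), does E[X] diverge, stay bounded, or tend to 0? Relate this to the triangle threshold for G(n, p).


Number of potential triangles: C(145, 3) = 497640.
Each occurs with probability p³ ≈ (0.055172)³ ≈ 1.6794457e-04.
By linearity: E[X] = C(145, 3)·p³ ≈ 497640 · 1.6794457e-04 ≈ 83.57593.
Here α = 1, so p = 8/n is exactly at the triangle threshold p ~ 1/n. Asymptotically E[X] → c³/6 = 8³/6 = 256/3 ≈ 85.33333, a bounded constant. In this regime the triangle count is asymptotically Poisson(c³/6).

E[X] ≈ 83.57593; in regime p = Θ(1/n^{1}) E[X] stays bounded (at the triangle threshold p ~ 1/n).


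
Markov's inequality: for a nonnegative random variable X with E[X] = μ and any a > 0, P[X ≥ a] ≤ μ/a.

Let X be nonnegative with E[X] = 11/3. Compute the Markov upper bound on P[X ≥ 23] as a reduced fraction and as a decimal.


μ = E[X] = 11/3, a = 23.
Markov: P[X ≥ 23] ≤ μ/a = (11/3)/23 = 11/69.
Numerically: ≈ 0.1594.
(Since a = 23 > μ = 3.6667, the bound 11/69 is < 1 and informative.)

P[X ≥ 23] ≤ 11/69 ≈ 0.1594.


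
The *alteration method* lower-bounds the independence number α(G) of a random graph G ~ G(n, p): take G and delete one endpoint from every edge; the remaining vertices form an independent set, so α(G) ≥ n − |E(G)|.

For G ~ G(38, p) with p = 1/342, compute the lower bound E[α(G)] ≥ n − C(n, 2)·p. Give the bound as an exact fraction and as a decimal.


E[|E(G)|] = C(38, 2)·p = 703 · (1/342) = 37/18.
E[α(G)] ≥ n − E[|E(G)|] = 38 − 37/18 = 647/18.
Numerically: ≈ 35.944.
(This is only a lower bound; the true E[α(G)] may be larger.)

E[α(G)] ≥ 647/18 ≈ 35.944.


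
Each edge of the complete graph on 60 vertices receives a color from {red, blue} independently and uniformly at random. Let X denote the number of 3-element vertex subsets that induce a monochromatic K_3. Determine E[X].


Let X = Σ_S X_S over the C(60, 3) = 34220 subsets S of size 3, where X_S = 1 if the K_3 on S is monochromatic.
For a fixed S, the K_3 on S has C(3, 2) = 3 edges. P[all 3 edges red] = (1/2)^3, and likewise for blue, so P[monochromatic] = 2·(1/2)^3 = 2^{1 − 3} = 1/4.
Summing: E[X] = C(60, 3) · 2^{1 − 3} = 34220 · 1/4 = 8555.
Numerically: E[X] ≈ 8555.00000.

E[X] = C(60,3)·2^(1−C(3,2)) = 8555 ≈ 8555.00000.


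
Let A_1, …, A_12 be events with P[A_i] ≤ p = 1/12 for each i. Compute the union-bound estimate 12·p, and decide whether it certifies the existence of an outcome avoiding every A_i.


Union bound: P[∪_{i=1}^{12} A_i] ≤ Σ_i P[A_i] ≤ 12·p = 12·(1/12) = 1.
Numerically: 1 ≈ 1.00000.
Is 1 < 1? NO.
Since the bound 1 is ≥ 1, the union bound is uninformative here; it does NOT by itself certify existence.

12·p = 1 ≈ 1.00000; existence NOT certified by the union bound.


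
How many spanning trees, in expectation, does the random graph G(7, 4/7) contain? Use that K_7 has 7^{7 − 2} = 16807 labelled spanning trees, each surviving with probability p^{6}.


K_7 has 7^{7 − 2} = 16807 labelled spanning trees.
For each such spanning tree H, let X_H = 1 if all 6 edges of H are present in G. Then P[X_H = 1] = p^{6} = (4/7)^{6} = 4096/117649.
Summing the indicators: E[X] = Σ_H E[X_H] = 16807 · p^{6} = 16807 · 4096/117649 = 4096/7.
Numerically: E[X] ≈ 585.1.

E[X] = 16807 · (4/7)^{6} = 4096/7 ≈ 585.1.


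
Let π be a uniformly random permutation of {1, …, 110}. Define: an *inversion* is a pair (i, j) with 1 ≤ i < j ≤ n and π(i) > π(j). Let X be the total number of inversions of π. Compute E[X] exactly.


Write X = Σ X_I over the C(110, 2) = 5995 pairs i < j, with X_I the indicator of one inversion.
There are 5995 indicators.
For each fixed pair i < j, the values π(i) and π(j) are two distinct elements of {1, …, 110} in uniformly random order; by symmetry P[π(i) > π(j)] = 1/2.
By linearity: E[X] = 5995 · (1/2) = C(110, 2) · (1/2) = 5995/2 = 5995/2 ≈ 2997.50000.

E[X] = 5995/2 = 2997.50000.


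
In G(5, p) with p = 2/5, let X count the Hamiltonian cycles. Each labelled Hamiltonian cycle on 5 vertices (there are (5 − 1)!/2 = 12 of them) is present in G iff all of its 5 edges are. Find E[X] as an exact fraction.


K_5 has (5 − 1)!/2 = 12 labelled Hamiltonian cycles.
For each such Hamiltonian cycle H, let X_H = 1 if all 5 edges of H are present in G. Then P[X_H = 1] = p^{5} = (2/5)^{5} = 32/3125.
By linearity of expectation: E[X] = Σ_H E[X_H] = 12 · p^{5} = 12 · 32/3125 = 384/3125.
Numerically: E[X] ≈ 0.12288.

E[X] = 12 · (2/5)^{5} = 384/3125 ≈ 0.12288.


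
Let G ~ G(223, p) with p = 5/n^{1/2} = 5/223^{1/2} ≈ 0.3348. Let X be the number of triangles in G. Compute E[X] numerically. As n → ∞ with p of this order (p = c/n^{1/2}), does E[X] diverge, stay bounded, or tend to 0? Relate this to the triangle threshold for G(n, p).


Number of potential triangles: C(223, 3) = 1823471.
Each occurs with probability p³ ≈ (0.3348)³ ≈ 3.753641e-02.
By linearity: E[X] = C(223, 3)·p³ ≈ 1823471 · 3.753641e-02 ≈ 68446.5526.
Since α = 1/2 < 1, p = c/n^{1/2} ≫ 1/n is above the triangle threshold p ~ 1/n. Asymptotically E[X] ~ (c³/6)·n^{3(1−α)} = (5³/6)·n^{1.5} → ∞; triangles are abundant w.h.p.

E[X] ≈ 68446.5526; in regime p = Θ(1/n^{1/2}) E[X] diverges (above the triangle threshold p ~ 1/n).


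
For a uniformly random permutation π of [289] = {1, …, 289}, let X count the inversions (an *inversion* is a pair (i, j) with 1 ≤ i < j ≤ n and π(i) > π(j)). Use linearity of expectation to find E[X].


Write X = Σ X_I over the C(289, 2) = 41616 pairs i < j, with X_I the indicator of one inversion.
There are 41616 indicators.
For each fixed pair i < j, the values π(i) and π(j) are two distinct elements of {1, …, 289} in uniformly random order; by symmetry P[π(i) > π(j)] = 1/2.
By linearity: E[X] = 41616 · (1/2) = C(289, 2) · (1/2) = 41616/2 = 20808 ≈ 20808.0000.

E[X] = 20808 = 20808.0000.


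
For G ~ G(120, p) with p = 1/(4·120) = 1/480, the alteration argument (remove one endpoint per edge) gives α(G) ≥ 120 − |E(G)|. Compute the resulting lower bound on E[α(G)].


E[|E(G)|] = C(120, 2)·p = 7140 · (1/480) = 119/8.
E[α(G)] ≥ n − E[|E(G)|] = 120 − 119/8 = 841/8.
Numerically: ≈ 105.125000.
(This is only a lower bound; the true E[α(G)] may be larger.)

E[α(G)] ≥ 841/8 ≈ 105.125000.


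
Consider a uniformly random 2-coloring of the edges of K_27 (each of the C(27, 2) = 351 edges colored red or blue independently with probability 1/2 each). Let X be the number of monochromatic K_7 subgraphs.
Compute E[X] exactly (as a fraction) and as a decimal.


Let X = Σ_S X_S over the C(27, 7) = 888030 subsets S of size 7, where X_S = 1 if the K_7 on S is monochromatic.
For a fixed S, the K_7 on S has C(7, 2) = 21 edges. P[all 21 edges red] = (1/2)^21, and likewise for blue, so P[monochromatic] = 2·(1/2)^21 = 2^{1 − 21} = 1/1048576.
Summing: E[X] = C(27, 7) · 2^{1 − 21} = 888030 · 1/1048576 = 444015/524288.
Numerically: E[X] ≈ 0.84689.

E[X] = C(27,7)·2^(1−C(7,2)) = 444015/524288 ≈ 0.84689.


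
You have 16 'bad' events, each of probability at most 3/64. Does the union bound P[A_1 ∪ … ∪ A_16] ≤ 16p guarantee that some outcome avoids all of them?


Union bound: P[∪_{i=1}^{16} A_i] ≤ Σ_i P[A_i] ≤ 16·p = 16·(3/64) = 3/4.
Numerically: 3/4 ≈ 0.750.
Is 3/4 < 1? YES.
Since P[∪ A_i] ≤ 3/4 < 1, the complement has P[∩ A_i^c] ≥ 1 − 3/4 = 1/4 > 0, so some outcome avoids every A_i.

16·p = 3/4 ≈ 0.750; existence CERTIFIED by the union bound.


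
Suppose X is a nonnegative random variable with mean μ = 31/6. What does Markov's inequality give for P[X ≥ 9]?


μ = E[X] = 31/6, a = 9.
Markov: P[X ≥ 9] ≤ μ/a = (31/6)/9 = 31/54.
Numerically: ≈ 0.574.
(Since a = 9 > μ = 5.167, the bound 31/54 is < 1 and informative.)

P[X ≥ 9] ≤ 31/54 ≈ 0.574.


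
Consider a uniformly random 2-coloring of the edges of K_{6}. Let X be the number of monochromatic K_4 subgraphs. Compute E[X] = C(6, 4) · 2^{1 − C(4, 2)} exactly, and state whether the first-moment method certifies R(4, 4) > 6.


E[X] = C(6, 4) · 2^{1 − 6} = 15 · 2^{−5} = 15/32.
As a reduced fraction: E[X] = 15/32 ≈ 0.4687500.
Is E[X] < 1? YES.
Since E[X] < 1, there exists a 2-coloring of K_{6} with no monochromatic K_4; hence R(4, 4) > 6.

E[X] = 15/32 ≈ 0.4687500; E[X] < 1, so R(4, 4) > 6.


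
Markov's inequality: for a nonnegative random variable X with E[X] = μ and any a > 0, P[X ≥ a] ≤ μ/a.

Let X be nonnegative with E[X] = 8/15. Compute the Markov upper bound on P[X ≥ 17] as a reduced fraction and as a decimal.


μ = E[X] = 8/15, a = 17.
Markov: P[X ≥ 17] ≤ μ/a = (8/15)/17 = 8/255.
Numerically: ≈ 0.0314.
(Since a = 17 > μ = 0.5333, the bound 8/255 is < 1 and informative.)

P[X ≥ 17] ≤ 8/255 ≈ 0.0314.


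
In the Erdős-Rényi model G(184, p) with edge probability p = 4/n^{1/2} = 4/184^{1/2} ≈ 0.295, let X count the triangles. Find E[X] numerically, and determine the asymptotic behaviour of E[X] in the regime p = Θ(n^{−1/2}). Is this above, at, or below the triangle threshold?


Number of potential triangles: C(184, 3) = 1021384.
Each occurs with probability p³ ≈ (0.295)³ ≈ 2.56421e-02.
By linearity: E[X] = C(184, 3)·p³ ≈ 1021384 · 2.56421e-02 ≈ 26190.410.
Since α = 1/2 < 1, p = c/n^{1/2} ≫ 1/n is above the triangle threshold p ~ 1/n. Asymptotically E[X] ~ (c³/6)·n^{3(1−α)} = (4³/6)·n^{1.5} → ∞; triangles are abundant w.h.p.

E[X] ≈ 26190.410; in regime p = Θ(1/n^{1/2}) E[X] diverges (above the triangle threshold p ~ 1/n).


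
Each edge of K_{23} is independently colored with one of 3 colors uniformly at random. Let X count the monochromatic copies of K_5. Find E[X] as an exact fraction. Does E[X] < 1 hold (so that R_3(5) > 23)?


E[X] = C(23, 5) · 3^{1 − 10} = 33649 · 3^{−9} = 33649/19683.
As a reduced fraction: E[X] = 33649/19683 ≈ 1.709546.
Is E[X] < 1? NO.
Since E[X] ≥ 1, the first-moment bound is inconclusive at n = 23; it does NOT by itself certify R_3(5) > 23.

E[X] = 33649/19683 ≈ 1.709546; E[X] ≥ 1; first-moment method inconclusive here.


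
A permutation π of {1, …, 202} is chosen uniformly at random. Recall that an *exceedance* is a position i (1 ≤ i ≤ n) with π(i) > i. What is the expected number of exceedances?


Write X = Σ_{i=1}^{202} X_i, where X_i = 1_{π(i) > i}.
For each fixed i, π(i) is uniform over {1, …, 202} (marginal of a uniform permutation), so P[π(i) > i] = (n − i)/n. Summing: Σ_{i=1}^{202} (n − i)/n = (0 + 1 + … + 201)/202 = 202(202 − 1)/(2·202) = (202 − 1)/2.
Hence E[X] = Σ_{i=1}^{202} (202 − i)/202 = 201/2 ≈ 100.5000.

E[X] = 201/2 = 100.5000.


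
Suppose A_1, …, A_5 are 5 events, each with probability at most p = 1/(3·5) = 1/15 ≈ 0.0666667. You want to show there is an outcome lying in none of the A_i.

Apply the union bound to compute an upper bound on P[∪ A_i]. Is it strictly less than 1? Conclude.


Union bound: P[∪_{i=1}^{5} A_i] ≤ Σ_i P[A_i] ≤ 5·p = 5·(1/15) = 1/3.
Numerically: 1/3 ≈ 0.3333333.
Is 1/3 < 1? YES.
Since P[∪ A_i] ≤ 1/3 < 1, the complement has P[∩ A_i^c] ≥ 1 − 1/3 = 2/3 > 0, so some outcome avoids every A_i.

5·p = 1/3 ≈ 0.3333333; existence CERTIFIED by the union bound.


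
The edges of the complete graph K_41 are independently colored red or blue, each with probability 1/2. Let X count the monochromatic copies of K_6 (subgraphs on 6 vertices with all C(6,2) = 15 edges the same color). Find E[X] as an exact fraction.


Let X = Σ_S X_S over the C(41, 6) = 4496388 subsets S of size 6, where X_S = 1 if the K_6 on S is monochromatic.
For a fixed S, the K_6 on S has C(6, 2) = 15 edges. P[all 15 edges red] = (1/2)^15, and likewise for blue, so P[monochromatic] = 2·(1/2)^15 = 2^{1 − 15} = 1/16384.
By linearity of expectation: E[X] = C(41, 6) · 2^{1 − 15} = 4496388 · 1/16384 = 1124097/4096.
Numerically: E[X] ≈ 274.437744.

E[X] = C(41,6)·2^(1−C(6,2)) = 1124097/4096 ≈ 274.437744.


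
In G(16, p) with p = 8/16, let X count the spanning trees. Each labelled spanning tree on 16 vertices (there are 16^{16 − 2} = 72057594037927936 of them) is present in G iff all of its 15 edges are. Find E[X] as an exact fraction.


K_16 has 16^{16 − 2} = 72057594037927936 labelled spanning trees.
For each such spanning tree H, let X_H = 1 if all 15 edges of H are present in G. Then P[X_H = 1] = p^{15} = (1/2)^{15} = 1/32768.
Summing the indicators: E[X] = Σ_H E[X_H] = 72057594037927936 · p^{15} = 72057594037927936 · 1/32768 = 2199023255552.
Numerically: E[X] ≈ 2.199e+12.

E[X] = 72057594037927936 · (1/2)^{15} = 2199023255552 ≈ 2.199e+12.


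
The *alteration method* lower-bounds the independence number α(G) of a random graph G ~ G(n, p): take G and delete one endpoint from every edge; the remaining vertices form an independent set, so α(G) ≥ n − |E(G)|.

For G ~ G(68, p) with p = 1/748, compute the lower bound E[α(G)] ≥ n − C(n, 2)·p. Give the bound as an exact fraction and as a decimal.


E[|E(G)|] = C(68, 2)·p = 2278 · (1/748) = 67/22.
E[α(G)] ≥ n − E[|E(G)|] = 68 − 67/22 = 1429/22.
Numerically: ≈ 64.9545.
(This is only a lower bound; the true E[α(G)] may be larger.)

E[α(G)] ≥ 1429/22 ≈ 64.9545.


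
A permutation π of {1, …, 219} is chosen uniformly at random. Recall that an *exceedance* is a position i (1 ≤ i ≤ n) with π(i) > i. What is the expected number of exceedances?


Write X = Σ_{i=1}^{219} X_i, where X_i = 1_{π(i) > i}.
For each fixed i, π(i) is uniform over {1, …, 219} (marginal of a uniform permutation), so P[π(i) > i] = (n − i)/n. Summing: Σ_{i=1}^{219} (n − i)/n = (0 + 1 + … + 218)/219 = 219(219 − 1)/(2·219) = (219 − 1)/2.
Hence E[X] = Σ_{i=1}^{219} (219 − i)/219 = 109 ≈ 109.00000.

E[X] = 109 = 109.00000.


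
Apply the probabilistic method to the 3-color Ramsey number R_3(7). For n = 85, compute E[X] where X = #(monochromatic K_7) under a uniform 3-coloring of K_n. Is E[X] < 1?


E[X] = C(85, 7) · 3^{1 − 21} = 4935847320 · 3^{−20} = 4935847320/3486784401.
As a reduced fraction: E[X] = 182809160/129140163 ≈ 1.4155872.
Is E[X] < 1? NO.
Since E[X] ≥ 1, the first-moment bound is inconclusive at n = 85; it does NOT by itself certify R_3(7) > 85.

E[X] = 182809160/129140163 ≈ 1.4155872; E[X] ≥ 1; first-moment method inconclusive here.


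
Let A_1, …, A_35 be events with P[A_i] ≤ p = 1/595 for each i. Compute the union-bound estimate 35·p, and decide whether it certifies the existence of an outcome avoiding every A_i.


Union bound: P[∪_{i=1}^{35} A_i] ≤ Σ_i P[A_i] ≤ 35·p = 35·(1/595) = 1/17.
Numerically: 1/17 ≈ 0.05882.
Is 1/17 < 1? YES.
Since P[∪ A_i] ≤ 1/17 < 1, the complement has P[∩ A_i^c] ≥ 1 − 1/17 = 16/17 > 0, so some outcome avoids every A_i.

35·p = 1/17 ≈ 0.05882; existence CERTIFIED by the union bound.


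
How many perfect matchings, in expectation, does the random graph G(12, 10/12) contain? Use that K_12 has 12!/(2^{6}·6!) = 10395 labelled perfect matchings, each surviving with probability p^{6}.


K_12 has 12!/(2^{6}·6!) = 10395 labelled perfect matchings.
For each such perfect matching H, let X_H = 1 if all 6 edges of H are present in G. Then P[X_H = 1] = p^{6} = (5/6)^{6} = 15625/46656.
Summing the indicators: E[X] = Σ_H E[X_H] = 10395 · p^{6} = 10395 · 15625/46656 = 6015625/1728.
Numerically: E[X] ≈ 3481.26.

E[X] = 10395 · (5/6)^{6} = 6015625/1728 ≈ 3481.26.


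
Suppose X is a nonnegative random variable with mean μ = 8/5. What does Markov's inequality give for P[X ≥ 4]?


μ = E[X] = 8/5, a = 4.
Markov: P[X ≥ 4] ≤ μ/a = (8/5)/4 = 2/5.
Numerically: ≈ 0.400.
(Since a = 4 > μ = 1.600, the bound 2/5 is < 1 and informative.)

P[X ≥ 4] ≤ 2/5 ≈ 0.400.


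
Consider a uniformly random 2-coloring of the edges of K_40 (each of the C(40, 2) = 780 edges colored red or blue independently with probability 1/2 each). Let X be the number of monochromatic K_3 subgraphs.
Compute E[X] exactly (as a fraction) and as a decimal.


Let X = Σ_S X_S over the C(40, 3) = 9880 subsets S of size 3, where X_S = 1 if the K_3 on S is monochromatic.
For a fixed S, the K_3 on S has C(3, 2) = 3 edges. P[all 3 edges red] = (1/2)^3, and likewise for blue, so P[monochromatic] = 2·(1/2)^3 = 2^{1 − 3} = 1/4.
By linearity of expectation: E[X] = C(40, 3) · 2^{1 − 3} = 9880 · 1/4 = 2470.
Numerically: E[X] ≈ 2470.0000.

E[X] = C(40,3)·2^(1−C(3,2)) = 2470 ≈ 2470.0000.


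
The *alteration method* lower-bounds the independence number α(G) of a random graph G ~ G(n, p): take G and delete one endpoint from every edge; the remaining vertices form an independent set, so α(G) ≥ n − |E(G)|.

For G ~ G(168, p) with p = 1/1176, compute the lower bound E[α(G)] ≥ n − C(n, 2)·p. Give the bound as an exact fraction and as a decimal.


E[|E(G)|] = C(168, 2)·p = 14028 · (1/1176) = 167/14.
E[α(G)] ≥ n − E[|E(G)|] = 168 − 167/14 = 2185/14.
Numerically: ≈ 156.071429.
(This is only a lower bound; the true E[α(G)] may be larger.)

E[α(G)] ≥ 2185/14 ≈ 156.071429.


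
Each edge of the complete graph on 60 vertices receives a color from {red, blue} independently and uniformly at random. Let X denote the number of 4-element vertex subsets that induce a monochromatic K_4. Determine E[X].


Let X = Σ_S X_S over the C(60, 4) = 487635 subsets S of size 4, where X_S = 1 if the K_4 on S is monochromatic.
For a fixed S, the K_4 on S has C(4, 2) = 6 edges. P[all 6 edges red] = (1/2)^6, and likewise for blue, so P[monochromatic] = 2·(1/2)^6 = 2^{1 − 6} = 1/32.
Summing: E[X] = C(60, 4) · 2^{1 − 6} = 487635 · 1/32 = 487635/32.
Numerically: E[X] ≈ 15238.5938.

E[X] = C(60,4)·2^(1−C(4,2)) = 487635/32 ≈ 15238.5938.


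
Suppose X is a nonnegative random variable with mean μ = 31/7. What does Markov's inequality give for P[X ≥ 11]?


μ = E[X] = 31/7, a = 11.
Markov: P[X ≥ 11] ≤ μ/a = (31/7)/11 = 31/77.
Numerically: ≈ 0.403.
(Since a = 11 > μ = 4.429, the bound 31/77 is < 1 and informative.)

P[X ≥ 11] ≤ 31/77 ≈ 0.403.


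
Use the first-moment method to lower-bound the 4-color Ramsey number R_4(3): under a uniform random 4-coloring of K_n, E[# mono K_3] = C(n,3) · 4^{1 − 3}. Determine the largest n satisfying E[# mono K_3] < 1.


We need C(n, 3) · 4^{1 − 3} < 1, i.e. C(n, 3) < 4^{3 − 1} = 16.
Check values of n near the boundary:
  n = 3: C(3, 3) = 1; 1 < 16? YES
  n = 4: C(4, 3) = 4; 4 < 16? YES
  n = 5: C(5, 3) = 10; 10 < 16? YES
  n = 6: C(6, 3) = 20; 20 < 16? NO
The largest n with C(n, 3) < 16 is n = 5 (where E[X] = 5/8 ≈ 0.6250). Hence R_4(3) > 5, i.e. R_4(3) ≥ 6.

Largest n = 5; hence R_4(3) > 5.


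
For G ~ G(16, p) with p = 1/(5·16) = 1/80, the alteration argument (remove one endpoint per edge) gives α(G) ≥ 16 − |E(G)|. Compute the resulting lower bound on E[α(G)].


E[|E(G)|] = C(16, 2)·p = 120 · (1/80) = 3/2.
E[α(G)] ≥ n − E[|E(G)|] = 16 − 3/2 = 29/2.
Numerically: ≈ 14.50000.
(This is only a lower bound; the true E[α(G)] may be larger.)

E[α(G)] ≥ 29/2 ≈ 14.50000.


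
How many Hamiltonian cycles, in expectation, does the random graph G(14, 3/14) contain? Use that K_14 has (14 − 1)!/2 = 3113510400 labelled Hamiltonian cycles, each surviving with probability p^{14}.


K_14 has (14 − 1)!/2 = 3113510400 labelled Hamiltonian cycles.
For each such Hamiltonian cycle H, let X_H = 1 if all 14 edges of H are present in G. Then P[X_H = 1] = p^{14} = (3/14)^{14} = 4782969/11112006825558016.
By linearity of expectation: E[X] = Σ_H E[X_H] = 3113510400 · p^{14} = 3113510400 · 4782969/11112006825558016 = 4155084744525/3100448333024.
Numerically: E[X] ≈ 1.34.

E[X] = 3113510400 · (3/14)^{14} = 4155084744525/3100448333024 ≈ 1.34.


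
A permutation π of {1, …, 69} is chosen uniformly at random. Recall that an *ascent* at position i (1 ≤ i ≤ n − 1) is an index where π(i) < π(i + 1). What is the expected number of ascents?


Write X = Σ X_I over i = 1, …, 68, with X_I the indicator of one ascent.
There are 68 indicators.
For each fixed i, the pair (π(i), π(i+1)) is a uniformly random ordered pair of distinct values from {1, …, 69}; by symmetry P[π(i) < π(i+1)] = 1/2.
By linearity: E[X] = 68 · (1/2) = (69 − 1) · (1/2) = 34 ≈ 34.00000.

E[X] = 34 = 34.00000.


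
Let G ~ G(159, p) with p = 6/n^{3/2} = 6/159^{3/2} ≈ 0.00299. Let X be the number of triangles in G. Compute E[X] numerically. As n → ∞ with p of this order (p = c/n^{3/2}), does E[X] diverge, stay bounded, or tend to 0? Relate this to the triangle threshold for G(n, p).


Number of potential triangles: C(159, 3) = 657359.
Each occurs with probability p³ ≈ (0.00299)³ ≈ 2.68020e-08.
By linearity: E[X] = C(159, 3)·p³ ≈ 657359 · 2.68020e-08 ≈ 0.018.
Since α = 3/2 > 1, p = c/n^{3/2} = o(1/n) is below the triangle threshold p ~ 1/n. Asymptotically E[X] ~ (c³/6)·n^{3(1−α)} = (6³/6)·n^{-1.5} → 0, so by Markov's inequality G has no triangles w.h.p.

E[X] ≈ 0.018; in regime p = Θ(1/n^{3/2}) E[X] tends to 0 (below the triangle threshold p ~ 1/n).


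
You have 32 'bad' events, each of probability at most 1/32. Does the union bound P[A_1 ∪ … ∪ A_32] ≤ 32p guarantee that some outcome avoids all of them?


Union bound: P[∪_{i=1}^{32} A_i] ≤ Σ_i P[A_i] ≤ 32·p = 32·(1/32) = 1.
Numerically: 1 ≈ 1.00000.
Is 1 < 1? NO.
Since the bound 1 is ≥ 1, the union bound is uninformative here; it does NOT by itself certify existence.

32·p = 1 ≈ 1.00000; existence NOT certified by the union bound.


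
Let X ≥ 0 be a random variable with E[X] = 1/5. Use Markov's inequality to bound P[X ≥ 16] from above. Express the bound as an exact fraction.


μ = E[X] = 1/5, a = 16.
Markov: P[X ≥ 16] ≤ μ/a = (1/5)/16 = 1/80.
Numerically: ≈ 0.01250.
(Since a = 16 > μ = 0.20000, the bound 1/80 is < 1 and informative.)

P[X ≥ 16] ≤ 1/80 ≈ 0.01250.


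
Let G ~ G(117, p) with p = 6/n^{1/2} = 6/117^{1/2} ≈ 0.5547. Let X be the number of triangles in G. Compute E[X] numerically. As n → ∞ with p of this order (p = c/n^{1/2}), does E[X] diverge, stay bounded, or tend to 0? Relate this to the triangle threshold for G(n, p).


Number of potential triangles: C(117, 3) = 260130.
Each occurs with probability p³ ≈ (0.5547)³ ≈ 1.706770e-01.
By linearity: E[X] = C(117, 3)·p³ ≈ 260130 · 1.706770e-01 ≈ 44398.2037.
Since α = 1/2 < 1, p = c/n^{1/2} ≫ 1/n is above the triangle threshold p ~ 1/n. Asymptotically E[X] ~ (c³/6)·n^{3(1−α)} = (6³/6)·n^{1.5} → ∞; triangles are abundant w.h.p.

E[X] ≈ 44398.2037; in regime p = Θ(1/n^{1/2}) E[X] diverges (above the triangle threshold p ~ 1/n).


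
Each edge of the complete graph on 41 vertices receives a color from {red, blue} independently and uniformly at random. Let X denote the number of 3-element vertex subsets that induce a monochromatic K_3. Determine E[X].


Let X = Σ_S X_S over the C(41, 3) = 10660 subsets S of size 3, where X_S = 1 if the K_3 on S is monochromatic.
For a fixed S, the K_3 on S has C(3, 2) = 3 edges. P[all 3 edges red] = (1/2)^3, and likewise for blue, so P[monochromatic] = 2·(1/2)^3 = 2^{1 − 3} = 1/4.
By linearity of expectation: E[X] = C(41, 3) · 2^{1 − 3} = 10660 · 1/4 = 2665.
Numerically: E[X] ≈ 2665.000000.

E[X] = C(41,3)·2^(1−C(3,2)) = 2665 ≈ 2665.000000.


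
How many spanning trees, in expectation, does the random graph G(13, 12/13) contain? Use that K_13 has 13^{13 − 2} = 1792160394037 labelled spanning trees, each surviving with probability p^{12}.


K_13 has 13^{13 − 2} = 1792160394037 labelled spanning trees.
For each such spanning tree H, let X_H = 1 if all 12 edges of H are present in G. Then P[X_H = 1] = p^{12} = (12/13)^{12} = 8916100448256/23298085122481.
By linearity: E[X] = Σ_H E[X_H] = 1792160394037 · p^{12} = 1792160394037 · 8916100448256/23298085122481 = 8916100448256/13.
Numerically: E[X] ≈ 6.86e+11.

E[X] = 1792160394037 · (12/13)^{12} = 8916100448256/13 ≈ 6.86e+11.


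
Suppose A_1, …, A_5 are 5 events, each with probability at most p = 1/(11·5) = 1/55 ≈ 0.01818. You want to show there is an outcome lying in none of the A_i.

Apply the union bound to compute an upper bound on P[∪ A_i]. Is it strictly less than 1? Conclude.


Union bound: P[∪_{i=1}^{5} A_i] ≤ Σ_i P[A_i] ≤ 5·p = 5·(1/55) = 1/11.
Numerically: 1/11 ≈ 0.09091.
Is 1/11 < 1? YES.
Since P[∪ A_i] ≤ 1/11 < 1, the complement has P[∩ A_i^c] ≥ 1 − 1/11 = 10/11 > 0, so some outcome avoids every A_i.

5·p = 1/11 ≈ 0.09091; existence CERTIFIED by the union bound.


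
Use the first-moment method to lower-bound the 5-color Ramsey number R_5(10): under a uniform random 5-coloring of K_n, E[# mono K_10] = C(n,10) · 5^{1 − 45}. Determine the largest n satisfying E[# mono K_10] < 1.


We need C(n, 10) · 5^{1 − 45} < 1, i.e. C(n, 10) < 5^{45 − 1} = 5684341886080801486968994140625.
Check values of n near the boundary:
  n = 5387: C(5387, 10) = 5624406917627224603154306376491; 5624406917627224603154306376491 < 5684341886080801486968994140625? YES
  n = 5388: C(5388, 10) = 5634865093375880654852250419586; 5634865093375880654852250419586 < 5684341886080801486968994140625? YES
  n = 5389: C(5389, 10) = 5645340767466558997768874792926; 5645340767466558997768874792926 < 5684341886080801486968994140625? YES
  n = 5390: C(5390, 10) = 5655833965919099070255434039753; 5655833965919099070255434039753 < 5684341886080801486968994140625? YES
  n = 5391: C(5391, 10) = 5666344714787188828795213697883; 5666344714787188828795213697883 < 5684341886080801486968994140625? YES
  n = 5392: C(5392, 10) = 5676873040158402483252283957448; 5676873040158402483252283957448 < 5684341886080801486968994140625? YES
  n = 5393: C(5393, 10) = 5687418968154238267170642278008; 5687418968154238267170642278008 < 5684341886080801486968994140625? NO
The largest n with C(n, 10) < 5684341886080801486968994140625 is n = 5392 (where E[X] = 5676873040158402483252283957448/5684341886080801486968994140625 ≈ 0.998686). Hence R_5(10) > 5392, i.e. R_5(10) ≥ 5393.

Largest n = 5392; hence R_5(10) > 5392.


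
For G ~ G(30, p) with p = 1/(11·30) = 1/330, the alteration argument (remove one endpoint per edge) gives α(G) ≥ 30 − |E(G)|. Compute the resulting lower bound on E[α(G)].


E[|E(G)|] = C(30, 2)·p = 435 · (1/330) = 29/22.
E[α(G)] ≥ n − E[|E(G)|] = 30 − 29/22 = 631/22.
Numerically: ≈ 28.6818.
(This is only a lower bound; the true E[α(G)] may be larger.)

E[α(G)] ≥ 631/22 ≈ 28.6818.


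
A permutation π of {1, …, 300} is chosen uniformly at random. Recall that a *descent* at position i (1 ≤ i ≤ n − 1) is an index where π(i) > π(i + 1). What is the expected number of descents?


Write X = Σ X_I over i = 1, …, 299, with X_I the indicator of one descent.
There are 299 indicators.
For each fixed i, the pair (π(i), π(i+1)) is a uniformly random ordered pair of distinct values from {1, …, 300}; by symmetry P[π(i) > π(i+1)] = 1/2.
By linearity: E[X] = 299 · (1/2) = (300 − 1) · (1/2) = 299/2 ≈ 149.500.

E[X] = 299/2 = 149.500.


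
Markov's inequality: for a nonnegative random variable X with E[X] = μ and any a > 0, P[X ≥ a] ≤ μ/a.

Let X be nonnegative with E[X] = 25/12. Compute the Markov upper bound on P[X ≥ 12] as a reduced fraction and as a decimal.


μ = E[X] = 25/12, a = 12.
Markov: P[X ≥ 12] ≤ μ/a = (25/12)/12 = 25/144.
Numerically: ≈ 0.173611.
(Since a = 12 > μ = 2.083333, the bound 25/144 is < 1 and informative.)

P[X ≥ 12] ≤ 25/144 ≈ 0.173611.


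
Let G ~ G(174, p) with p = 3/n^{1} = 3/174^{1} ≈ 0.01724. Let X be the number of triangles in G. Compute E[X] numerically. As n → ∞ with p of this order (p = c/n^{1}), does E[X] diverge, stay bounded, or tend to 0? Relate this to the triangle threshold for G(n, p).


Number of potential triangles: C(174, 3) = 862924.
Each occurs with probability p³ ≈ (0.01724)³ ≈ 5.125261e-06.
By linearity: E[X] = C(174, 3)·p³ ≈ 862924 · 5.125261e-06 ≈ 4.4227.
Here α = 1, so p = 3/n is exactly at the triangle threshold p ~ 1/n. Asymptotically E[X] → c³/6 = 3³/6 = 9/2 ≈ 4.5000, a bounded constant. In this regime the triangle count is asymptotically Poisson(c³/6).

E[X] ≈ 4.4227; in regime p = Θ(1/n^{1}) E[X] stays bounded (at the triangle threshold p ~ 1/n).


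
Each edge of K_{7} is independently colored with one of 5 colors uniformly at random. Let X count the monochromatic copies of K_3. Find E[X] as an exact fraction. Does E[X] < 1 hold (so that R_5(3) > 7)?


E[X] = C(7, 3) · 5^{1 − 3} = 35 · 5^{−2} = 35/25.
As a reduced fraction: E[X] = 7/5 ≈ 1.4000000.
Is E[X] < 1? NO.
Since E[X] ≥ 1, the first-moment bound is inconclusive at n = 7; it does NOT by itself certify R_5(3) > 7.

E[X] = 7/5 ≈ 1.4000000; E[X] ≥ 1; first-moment method inconclusive here.


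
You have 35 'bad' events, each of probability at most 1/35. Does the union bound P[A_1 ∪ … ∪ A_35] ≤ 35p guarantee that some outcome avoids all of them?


Union bound: P[∪_{i=1}^{35} A_i] ≤ Σ_i P[A_i] ≤ 35·p = 35·(1/35) = 1.
Numerically: 1 ≈ 1.00000.
Is 1 < 1? NO.
Since the bound 1 is ≥ 1, the union bound is uninformative here; it does NOT by itself certify existence.

35·p = 1 ≈ 1.00000; existence NOT certified by the union bound.


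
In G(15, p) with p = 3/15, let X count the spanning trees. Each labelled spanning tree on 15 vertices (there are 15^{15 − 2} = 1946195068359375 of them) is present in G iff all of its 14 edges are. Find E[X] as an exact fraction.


K_15 has 15^{15 − 2} = 1946195068359375 labelled spanning trees.
For each such spanning tree H, let X_H = 1 if all 14 edges of H are present in G. Then P[X_H = 1] = p^{14} = (1/5)^{14} = 1/6103515625.
By linearity of expectation: E[X] = Σ_H E[X_H] = 1946195068359375 · p^{14} = 1946195068359375 · 1/6103515625 = 1594323/5.
Numerically: E[X] ≈ 3.19e+05.

E[X] = 1946195068359375 · (1/5)^{14} = 1594323/5 ≈ 3.19e+05.


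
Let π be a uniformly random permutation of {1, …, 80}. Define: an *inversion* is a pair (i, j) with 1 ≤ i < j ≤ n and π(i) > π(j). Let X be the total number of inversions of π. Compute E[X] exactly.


Write X = Σ X_I over the C(80, 2) = 3160 pairs i < j, with X_I the indicator of one inversion.
There are 3160 indicators.
For each fixed pair i < j, the values π(i) and π(j) are two distinct elements of {1, …, 80} in uniformly random order; by symmetry P[π(i) > π(j)] = 1/2.
By linearity: E[X] = 3160 · (1/2) = C(80, 2) · (1/2) = 3160/2 = 1580 ≈ 1580.000000.

E[X] = 1580 = 1580.000000.


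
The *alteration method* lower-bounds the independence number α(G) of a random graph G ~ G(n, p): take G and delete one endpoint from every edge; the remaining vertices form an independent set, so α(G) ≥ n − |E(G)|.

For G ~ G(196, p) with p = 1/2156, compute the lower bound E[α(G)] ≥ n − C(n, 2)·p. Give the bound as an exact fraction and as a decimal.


E[|E(G)|] = C(196, 2)·p = 19110 · (1/2156) = 195/22.
E[α(G)] ≥ n − E[|E(G)|] = 196 − 195/22 = 4117/22.
Numerically: ≈ 187.136.
(This is only a lower bound; the true E[α(G)] may be larger.)

E[α(G)] ≥ 4117/22 ≈ 187.136.


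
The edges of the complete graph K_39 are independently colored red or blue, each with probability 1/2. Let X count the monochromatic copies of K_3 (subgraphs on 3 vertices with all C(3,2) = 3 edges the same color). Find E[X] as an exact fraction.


Let X = Σ_S X_S over the C(39, 3) = 9139 subsets S of size 3, where X_S = 1 if the K_3 on S is monochromatic.
For a fixed S, the K_3 on S has C(3, 2) = 3 edges. P[all 3 edges red] = (1/2)^3, and likewise for blue, so P[monochromatic] = 2·(1/2)^3 = 2^{1 − 3} = 1/4.
Summing: E[X] = C(39, 3) · 2^{1 − 3} = 9139 · 1/4 = 9139/4.
Numerically: E[X] ≈ 2284.750.

E[X] = C(39,3)·2^(1−C(3,2)) = 9139/4 ≈ 2284.750.


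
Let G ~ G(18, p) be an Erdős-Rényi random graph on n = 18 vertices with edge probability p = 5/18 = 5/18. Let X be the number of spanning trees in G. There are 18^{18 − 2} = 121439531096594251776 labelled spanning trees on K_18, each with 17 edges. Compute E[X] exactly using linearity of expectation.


K_18 has 18^{18 − 2} = 121439531096594251776 labelled spanning trees.
For each such spanning tree H, let X_H = 1 if all 17 edges of H are present in G. Then P[X_H = 1] = p^{17} = (5/18)^{17} = 762939453125/2185911559738696531968.
Summing the indicators: E[X] = Σ_H E[X_H] = 121439531096594251776 · p^{17} = 121439531096594251776 · 762939453125/2185911559738696531968 = 762939453125/18.
Numerically: E[X] ≈ 4.23855e+10.

E[X] = 121439531096594251776 · (5/18)^{17} = 762939453125/18 ≈ 4.23855e+10.
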